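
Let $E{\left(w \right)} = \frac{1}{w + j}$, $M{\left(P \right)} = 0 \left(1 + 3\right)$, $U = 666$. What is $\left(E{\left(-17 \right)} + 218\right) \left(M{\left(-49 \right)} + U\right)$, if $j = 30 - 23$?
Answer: $\frac{725607}{5} \approx 1.4512 \cdot 10^{5}$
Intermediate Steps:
$j = 7$
$M{\left(P \right)} = 0$ ($M{\left(P \right)} = 0 \cdot 4 = 0$)
$E{\left(w \right)} = \frac{1}{7 + w}$ ($E{\left(w \right)} = \frac{1}{w + 7} = \frac{1}{7 + w}$)
$\left(E{\left(-17 \right)} + 218\right) \left(M{\left(-49 \right)} + U\right) = \left(\frac{1}{7 - 17} + 218\right) \left(0 + 666\right) = \left(\frac{1}{-10} + 218\right) 666 = \left(- \frac{1}{10} + 218\right) 666 = \frac{2179}{10} \cdot 666 = \frac{725607}{5}$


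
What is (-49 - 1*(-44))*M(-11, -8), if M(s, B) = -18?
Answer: 90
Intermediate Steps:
(-49 - 1*(-44))*M(-11, -8) = (-49 - 1*(-44))*(-18) = (-49 + 44)*(-18) = -5*(-18) = 90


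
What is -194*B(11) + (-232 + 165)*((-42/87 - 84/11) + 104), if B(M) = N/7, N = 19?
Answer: -15520668/2233 ≈ -6950.6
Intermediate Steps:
B(M) = 19/7
-194*B(11) + (-232 + 165)*((-42/87 - 84/11) + 104) = -194*19/7 + (-232 + 165)*((-42/87 - 84/11) + 104) = -3686/7 - 67*((-42*1/87 - 84*1/11) + 104) = -3686/7 - 67*((-14/29 - 84/11) + 104) = -3686/7 - 67*(-2590/319 + 104) = -3686/7 - 67*30586/319 = -3686/7 - 2049262/319 = -15520668/2233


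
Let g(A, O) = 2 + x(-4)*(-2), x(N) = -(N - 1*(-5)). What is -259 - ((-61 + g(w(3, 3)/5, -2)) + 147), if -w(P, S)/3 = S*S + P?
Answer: -349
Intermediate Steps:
w(P, S) = -3*P - 3*S**2 (w(P, S) = -3*(S*S + P) = -3*(S**2 + P) = -3*(P + S**2) = -3*P - 3*S**2)
x(N) = -5 - N (x(N) = -(N + 5) = -(5 + N) = -5 - N)
g(A, O) = 4 (g(A, O) = 2 + (-5 - 1*(-4))*(-2) = 2 + (-5 + 4)*(-2) = 2 - 1*(-2) = 2 + 2 = 4)
-259 - ((-61 + g(w(3, 3)/5, -2)) + 147) = -259 - ((-61 + 4) + 147) = -259 - (-57 + 147) = -259 - 1*90 = -259 - 90 = -349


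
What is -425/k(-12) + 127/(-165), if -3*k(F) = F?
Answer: -70633/660 ≈ -107.02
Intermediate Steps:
k(F) = -F/3
-425/k(-12) + 127/(-165) = -425/((-1/3*(-12))) + 127/(-165) = -425/4 + 127*(-1/165) = -425*1/4 - 127/165 = -425/4 - 127/165 = -70633/660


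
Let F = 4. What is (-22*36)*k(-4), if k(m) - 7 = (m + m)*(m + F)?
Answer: -5544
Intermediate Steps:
k(m) = 7 + 2*m*(4 + m) (k(m) = 7 + (m + m)*(m + 4) = 7 + (2*m)*(4 + m) = 7 + 2*m*(4 + m))
(-22*36)*k(-4) = (-22*36)*(7 + 2*(-4)**2 + 8*(-4)) = -792*(7 + 2*16 - 32) = -792*(7 + 32 - 32) = -792*7 = -5544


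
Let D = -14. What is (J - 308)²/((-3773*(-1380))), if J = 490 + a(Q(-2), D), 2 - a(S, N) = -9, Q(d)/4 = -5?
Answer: 37249/5206740 ≈ 0.0071540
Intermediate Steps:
Q(d) = -20 (Q(d) = 4*(-5) = -20)
a(S, N) = 11 (a(S, N) = 2 - 1*(-9) = 2 + 9 = 11)
J = 501 (J = 490 + 11 = 501)
(J - 308)²/((-3773*(-1380))) = (501 - 308)²/((-3773*(-1380))) = 193²/5206740 = 37249*(1/5206740) = 37249/5206740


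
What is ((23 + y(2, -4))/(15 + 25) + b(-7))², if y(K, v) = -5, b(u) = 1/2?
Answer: 361/400 ≈ 0.90250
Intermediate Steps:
b(u) = ½
((23 + y(2, -4))/(15 + 25) + b(-7))² = ((23 - 5)/(15 + 25) + ½)² = (18/40 + ½)² = (18*(1/40) + ½)² = (9/20 + ½)² = (19/20)² = 361/400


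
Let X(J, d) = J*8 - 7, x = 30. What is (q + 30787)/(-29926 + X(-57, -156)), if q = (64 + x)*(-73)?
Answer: -23925/30389 ≈ -0.78729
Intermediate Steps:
X(J, d) = -7 + 8*J (X(J, d) = 8*J - 7 = -7 + 8*J)
q = -6862 (q = (64 + 30)*(-73) = 94*(-73) = -6862)
(q + 30787)/(-29926 + X(-57, -156)) = (-6862 + 30787)/(-29926 + (-7 + 8*(-57))) = 23925/(-29926 + (-7 - 456)) = 23925/(-29926 - 463) = 23925/(-30389) = 23925*(-1/30389) = -23925/30389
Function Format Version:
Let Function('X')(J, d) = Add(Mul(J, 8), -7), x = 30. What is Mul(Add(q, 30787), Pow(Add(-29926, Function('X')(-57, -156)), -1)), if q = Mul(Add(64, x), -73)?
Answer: Rational(-23925, 30389) ≈ -0.78729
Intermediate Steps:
Function('X')(J, d) = Add(-7, Mul(8, J)) (Function('X')(J, d) = Add(Mul(8, J), -7) = Add(-7, Mul(8, J)))
q = -6862 (q = Mul(Add(64, 30), -73) = Mul(94, -73) = -6862)
Mul(Add(q, 30787), Pow(Add(-29926, Function('X')(-57, -156)), -1)) = Mul(Add(-6862, 30787), Pow(Add(-29926, Add(-7, Mul(8, -57))), -1)) = Mul(23925, Pow(Add(-29926, Add(-7, -456)), -1)) = Mul(23925, Pow(Add(-29926, -463), -1)) = Mul(23925, Pow(-30389, -1)) = Mul(23925, Rational(-1, 30389)) = Rational(-23925, 30389)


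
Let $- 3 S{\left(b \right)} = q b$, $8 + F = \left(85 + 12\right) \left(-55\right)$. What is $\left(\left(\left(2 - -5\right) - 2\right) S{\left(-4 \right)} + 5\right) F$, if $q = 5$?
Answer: $-204815$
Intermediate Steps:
$F = -5343$ ($F = -8 + \left(85 + 12\right) \left(-55\right) = -8 + 97 \left(-55\right) = -8 - 5335 = -5343$)
$S{\left(b \right)} = - \frac{5 b}{3}$
$\left(\left(\left(2 - -5\right) - 2\right) S{\left(-4 \right)} + 5\right) F = \left(\left(\left(2 - -5\right) - 2\right) \left(\left(- \frac{5}{3}\right) \left(-4\right)\right) + 5\right) \left(-5343\right) = \left(\left(\left(2 + 5\right) - 2\right) \frac{20}{3} + 5\right) \left(-5343\right) = \left(\left(7 - 2\right) \frac{20}{3} + 5\right) \left(-5343\right) = \left(5 \cdot \frac{20}{3} + 5\right) \left(-5343\right) = \left(\frac{100}{3} + 5\right) \left(-5343\right) = \frac{115}{3} \left(-5343\right) = -204815$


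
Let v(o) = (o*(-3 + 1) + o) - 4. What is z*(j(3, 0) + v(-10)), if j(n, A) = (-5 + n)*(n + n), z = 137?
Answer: -822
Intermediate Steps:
v(o) = -4 - o (v(o) = (o*(-2) + o) - 4 = (-2*o + o) - 4 = -o - 4 = -4 - o)
j(n, A) = 2*n*(-5 + n) (j(n, A) = (-5 + n)*(2*n) = 2*n*(-5 + n))
z*(j(3, 0) + v(-10)) = 137*(2*3*(-5 + 3) + (-4 - 1*(-10))) = 137*(2*3*(-2) + (-4 + 10)) = 137*(-12 + 6) = 137*(-6) = -822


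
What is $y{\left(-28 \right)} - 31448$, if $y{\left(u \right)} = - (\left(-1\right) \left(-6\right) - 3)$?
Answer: $-31451$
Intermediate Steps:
$y{\left(u \right)} = -3$ ($y{\left(u \right)} = - (6 - 3) = \left(-1\right) 3 = -3$)
$y{\left(-28 \right)} - 31448 = -3 - 31448 = -31451$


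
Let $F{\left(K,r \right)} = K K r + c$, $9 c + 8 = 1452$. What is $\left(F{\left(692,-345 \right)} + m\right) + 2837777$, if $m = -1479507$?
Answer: $- \frac{1474646846}{9} \approx -1.6385 \cdot 10^{8}$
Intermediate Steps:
$c = \frac{1444}{9}$ ($c = - \frac{8}{9} + \frac{1}{9} \cdot 1452 = - \frac{8}{9} + \frac{484}{3} = \frac{1444}{9} \approx 160.44$)
$F{\left(K,r \right)} = \frac{1444}{9} + r K^{2}$ ($F{\left(K,r \right)} = K K r + \frac{1444}{9} = K^{2} r + \frac{1444}{9} = r K^{2} + \frac{1444}{9} = \frac{1444}{9} + r K^{2}$)
$\left(F{\left(692,-345 \right)} + m\right) + 2837777 = \left(\left(\frac{1444}{9} - 345 \cdot 692^{2}\right) - 1479507\right) + 2837777 = \left(\left(\frac{1444}{9} - 165208080\right) - 1479507\right) + 2837777 = \left(- \frac{1486871276}{9} - 1479507\right) + 2837777 = - \frac{1500186839}{9} + 2837777 = - \frac{1474646846}{9}$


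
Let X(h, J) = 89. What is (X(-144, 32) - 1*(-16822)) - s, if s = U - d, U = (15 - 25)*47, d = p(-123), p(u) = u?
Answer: 17258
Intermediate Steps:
d = -123
U = -470 (U = -10*47 = -470)
s = -347 (s = -470 - 1*(-123) = -470 + 123 = -347)
(X(-144, 32) - 1*(-16822)) - s = (89 - 1*(-16822)) - 1*(-347) = (89 + 16822) + 347 = 16911 + 347 = 17258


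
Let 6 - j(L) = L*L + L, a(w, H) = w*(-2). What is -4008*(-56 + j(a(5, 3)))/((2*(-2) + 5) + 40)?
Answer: 561120/41 ≈ 13686.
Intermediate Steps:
a(w, H) = -2*w
j(L) = 6 - L - L**2 (j(L) = 6 - (L*L + L) = 6 - (L**2 + L) = 6 - (L + L**2) = 6 + (-L - L**2) = 6 - L - L**2)
-4008*(-56 + j(a(5, 3)))/((2*(-2) + 5) + 40) = -4008*(-56 + (6 - (-2)*5 - (-2*5)**2))/((2*(-2) + 5) + 40) = -4008*(-56 + (6 - 1*(-10) - 1*(-10)**2))/((-4 + 5) + 40) = -4008*(-56 + (6 + 10 - 1*100))/(1 + 40) = -4008*(-56 + (6 + 10 - 100))/41 = -4008*(-56 - 84)/41 = -(-561120)/41 = -4008*(-140/41) = 561120/41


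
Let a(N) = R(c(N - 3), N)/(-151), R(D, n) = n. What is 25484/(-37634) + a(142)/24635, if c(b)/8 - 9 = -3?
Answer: -47401446684/69997076045 ≈ -0.67719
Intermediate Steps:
c(b) = 48 (c(b) = 72 + 8*(-3) = 72 - 24 = 48)
a(N) = -N/151 (a(N) = N/(-151) = N*(-1/151) = -N/151)
25484/(-37634) + a(142)/24635 = 25484/(-37634) - 1/151*142/24635 = 25484*(-1/37634) - 142/151*1/24635 = -12742/18817 - 142/3719885 = -47401446684/69997076045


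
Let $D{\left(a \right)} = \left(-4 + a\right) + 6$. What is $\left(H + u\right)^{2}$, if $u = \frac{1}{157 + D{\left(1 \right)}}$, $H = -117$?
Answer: $\frac{350400961}{25600} \approx 13688.0$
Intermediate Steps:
$D{\left(a \right)} = 2 + a$
$u = \frac{1}{160}$ ($u = \frac{1}{157 + \left(2 + 1\right)} = \frac{1}{157 + 3} = \frac{1}{160} \approx 0.00625$)
$\left(H + u\right)^{2} = \left(-117 + \frac{1}{160}\right)^{2} = \left(- \frac{18719}{160}\right)^{2} = \frac{350400961}{25600}$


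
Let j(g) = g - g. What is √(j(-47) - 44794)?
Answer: I*√44794 ≈ 211.65*I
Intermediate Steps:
j(g) = 0
√(j(-47) - 44794) = √(0 - 44794) = √(-44794) = I*√44794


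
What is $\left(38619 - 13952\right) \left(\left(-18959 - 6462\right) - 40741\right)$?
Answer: $-1632018054$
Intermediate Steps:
$\left(38619 - 13952\right) \left(\left(-18959 - 6462\right) - 40741\right) = 24667 \left(-25421 - 40741\right) = 24667 \left(-66162\right) = -1632018054$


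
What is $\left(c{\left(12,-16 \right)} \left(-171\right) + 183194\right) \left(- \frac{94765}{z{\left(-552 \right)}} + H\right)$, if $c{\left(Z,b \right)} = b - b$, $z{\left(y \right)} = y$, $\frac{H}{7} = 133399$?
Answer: $\frac{47222696046097}{276} \approx 1.711 \cdot 10^{11}$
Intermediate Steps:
$H = 933793$ ($H = 7 \cdot 133399 = 933793$)
$c{\left(Z,b \right)} = 0$
$\left(c{\left(12,-16 \right)} \left(-171\right) + 183194\right) \left(- \frac{94765}{z{\left(-552 \right)}} + H\right) = \left(0 \left(-171\right) + 183194\right) \left(- \frac{94765}{-552} + 933793\right) = \left(0 + 183194\right) \left(\left(-94765\right) \left(- \frac{1}{552}\right) + 933793\right) = 183194 \left(\frac{94765}{552} + 933793\right) = 183194 \cdot \frac{515548501}{552} = \frac{47222696046097}{276}$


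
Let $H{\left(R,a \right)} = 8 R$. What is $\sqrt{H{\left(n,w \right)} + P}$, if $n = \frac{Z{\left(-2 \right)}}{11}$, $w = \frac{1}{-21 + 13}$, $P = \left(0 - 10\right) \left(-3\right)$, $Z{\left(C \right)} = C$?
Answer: $\frac{\sqrt{3454}}{11} \approx 5.3428$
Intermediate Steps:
$P = 30$ ($P = \left(-10\right) \left(-3\right) = 30$)
$w = - \frac{1}{8}$ ($w = \frac{1}{-8} = - \frac{1}{8} \approx -0.125$)
$n = - \frac{2}{11} \approx -0.18182$
$\sqrt{H{\left(n,w \right)} + P} = \sqrt{8 \left(- \frac{2}{11}\right) + 30} = \sqrt{- \frac{16}{11} + 30} = \sqrt{\frac{314}{11}} = \frac{\sqrt{3454}}{11}$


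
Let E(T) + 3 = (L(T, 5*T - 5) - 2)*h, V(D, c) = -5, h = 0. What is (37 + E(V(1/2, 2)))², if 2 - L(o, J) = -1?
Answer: 1156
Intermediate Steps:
L(o, J) = 3 (L(o, J) = 2 - 1*(-1) = 2 + 1 = 3)
E(T) = -3 (E(T) = -3 + (3 - 2)*0 = -3 + 1*0 = -3 + 0 = -3)
(37 + E(V(1/2, 2)))² = (37 - 3)² = 34² = 1156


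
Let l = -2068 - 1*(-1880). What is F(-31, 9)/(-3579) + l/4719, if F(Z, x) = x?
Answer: -238441/5629767 ≈ -0.042354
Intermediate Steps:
l = -188 (l = -2068 + 1880 = -188)
F(-31, 9)/(-3579) + l/4719 = 9/(-3579) - 188/4719 = 9*(-1/3579) - 188*1/4719 = -3/1193 - 188/4719 = -238441/5629767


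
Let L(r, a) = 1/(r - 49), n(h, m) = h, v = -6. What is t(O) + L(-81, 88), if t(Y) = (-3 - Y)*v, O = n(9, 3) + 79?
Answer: 70979/130 ≈ 545.99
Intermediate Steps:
L(r, a) = 1/(-49 + r)
O = 88 (O = 9 + 79 = 88)
t(Y) = 18 + 6*Y (t(Y) = (-3 - Y)*(-6) = 18 + 6*Y)
t(O) + L(-81, 88) = (18 + 6*88) + 1/(-49 - 81) = (18 + 528) + 1/(-130) = 546 - 1/130 = 70979/130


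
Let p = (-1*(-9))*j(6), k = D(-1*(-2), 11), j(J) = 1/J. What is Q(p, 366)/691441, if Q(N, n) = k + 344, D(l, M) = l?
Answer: 346/691441 ≈ 0.00050040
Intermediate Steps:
k = 2 (k = -1*(-2) = 2)
p = 3/2 (p = -1*(-9)/6 = 9*(⅙) = 3/2 ≈ 1.5000)
Q(N, n) = 346 (Q(N, n) = 2 + 344 = 346)
Q(p, 366)/691441 = 346/691441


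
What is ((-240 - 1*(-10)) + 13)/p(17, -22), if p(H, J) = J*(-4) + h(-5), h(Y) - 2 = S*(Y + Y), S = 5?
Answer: -217/40 ≈ -5.4250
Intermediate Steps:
h(Y) = 2 + 10*Y (h(Y) = 2 + 5*(Y + Y) = 2 + 5*(2*Y) = 2 + 10*Y)
p(H, J) = -48 - 4*J (p(H, J) = J*(-4) + (2 + 10*(-5)) = -4*J + (2 - 50) = -4*J - 48 = -48 - 4*J)
((-240 - 1*(-10)) + 13)/p(17, -22) = ((-240 - 1*(-10)) + 13)/(-48 - 4*(-22)) = ((-240 + 10) + 13)/(-48 + 88) = (-230 + 13)/40 = -217*1/40 = -217/40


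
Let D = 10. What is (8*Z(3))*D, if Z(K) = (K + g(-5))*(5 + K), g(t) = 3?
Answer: 3840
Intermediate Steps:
Z(K) = (3 + K)*(5 + K) (Z(K) = (K + 3)*(5 + K) = (3 + K)*(5 + K))
(8*Z(3))*D = (8*(15 + 3**2 + 8*3))*10 = (8*(15 + 9 + 24))*10 = (8*48)*10 = 384*10 = 3840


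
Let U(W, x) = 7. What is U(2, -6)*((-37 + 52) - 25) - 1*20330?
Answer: -20400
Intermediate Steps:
U(2, -6)*((-37 + 52) - 25) - 1*20330 = 7*((-37 + 52) - 25) - 1*20330 = 7*(15 - 25) - 20330 = 7*(-10) - 20330 = -70 - 20330 = -20400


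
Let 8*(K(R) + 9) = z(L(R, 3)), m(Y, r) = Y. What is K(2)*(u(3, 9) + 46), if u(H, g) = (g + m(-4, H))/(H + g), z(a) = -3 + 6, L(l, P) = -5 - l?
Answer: -12811/32 ≈ -400.34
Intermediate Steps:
z(a) = 3
K(R) = -69/8 (K(R) = -9 + (1/8)*3 = -9 + 3/8 = -69/8)
u(H, g) = (-4 + g)/(H + g) (u(H, g) = (g - 4)/(H + g) = (-4 + g)/(H + g))
K(2)*(u(3, 9) + 46) = -69*((-4 + 9)/(3 + 9) + 46)/8 = -69*(5/12 + 46)/8 = -69/8*557/12 = -12811/32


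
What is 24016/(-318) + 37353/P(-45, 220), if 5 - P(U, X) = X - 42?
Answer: -8016511/27507 ≈ -291.44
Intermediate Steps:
P(U, X) = 47 - X (P(U, X) = 5 - (X - 42) = 5 - (-42 + X) = 5 + (42 - X) = 47 - X)
24016/(-318) + 37353/P(-45, 220) = 24016/(-318) + 37353/(47 - 1*220) = 24016*(-1/318) + 37353/(47 - 220) = -12008/159 + 37353/(-173) = -12008/159 + 37353*(-1/173) = -12008/159 - 37353/173 = -8016511/27507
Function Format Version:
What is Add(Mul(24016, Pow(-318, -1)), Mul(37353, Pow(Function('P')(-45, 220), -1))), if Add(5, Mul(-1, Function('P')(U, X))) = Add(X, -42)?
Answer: Rational(-8016511, 27507) ≈ -291.44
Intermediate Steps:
Function('P')(U, X) = Add(47, Mul(-1, X)) (Function('P')(U, X) = Add(5, Mul(-1, Add(X, -42))) = Add(5, Mul(-1, Add(-42, X))) = Add(5, Add(42, Mul(-1, X))) = Add(47, Mul(-1, X)))
Add(Mul(24016, Pow(-318, -1)), Mul(37353, Pow(Function('P')(-45, 220), -1))) = Add(Mul(24016, Pow(-318, -1)), Mul(37353, Pow(Add(47, Mul(-1, 220)), -1))) = Add(Mul(24016, Rational(-1, 318)), Mul(37353, Pow(Add(47, -220), -1))) = Add(Rational(-12008, 159), Mul(37353, Pow(-173, -1))) = Add(Rational(-12008, 159), Mul(37353, Rational(-1, 173))) = Add(Rational(-12008, 159), Rational(-37353, 173)) = Rational(-8016511, 27507)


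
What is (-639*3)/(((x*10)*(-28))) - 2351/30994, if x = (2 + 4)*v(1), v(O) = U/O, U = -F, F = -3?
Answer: 2642581/8678320 ≈ 0.30450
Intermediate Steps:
U = 3 (U = -1*(-3) = 3)
v(O) = 3/O
x = 18 (x = (2 + 4)*(3/1) = 6*(3*1) = 6*3 = 18)
(-639*3)/(((x*10)*(-28))) - 2351/30994 = (-639*3)/(((18*10)*(-28))) - 2351/30994 = -1917/(180*(-28)) - 2351*1/30994 = -1917/(-5040) - 2351/30994 = -1917*(-1/5040) - 2351/30994 = 213/560 - 2351/30994 = 2642581/8678320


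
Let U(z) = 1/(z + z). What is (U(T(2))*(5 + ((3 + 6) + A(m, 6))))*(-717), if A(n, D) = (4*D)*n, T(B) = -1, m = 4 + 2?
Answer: 56643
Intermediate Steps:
m = 6
A(n, D) = 4*D*n
U(z) = 1/(2*z)
(U(T(2))*(5 + ((3 + 6) + A(m, 6))))*(-717) = (((½)/(-1))*(5 + ((3 + 6) + 4*6*6)))*(-717) = (((½)*(-1))*(5 + (9 + 144)))*(-717) = -(5 + 153)/2*(-717) = -½*158*(-717) = -79*(-717) = 56643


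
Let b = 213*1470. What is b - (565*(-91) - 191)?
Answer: 364716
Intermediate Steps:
b = 313110
b - (565*(-91) - 191) = 313110 - (565*(-91) - 191) = 313110 - (-51415 - 191) = 313110 - 1*(-51606) = 313110 + 51606 = 364716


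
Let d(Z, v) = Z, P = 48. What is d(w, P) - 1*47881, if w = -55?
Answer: -47936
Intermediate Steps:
d(w, P) - 1*47881 = -55 - 1*47881 = -55 - 47881 = -47936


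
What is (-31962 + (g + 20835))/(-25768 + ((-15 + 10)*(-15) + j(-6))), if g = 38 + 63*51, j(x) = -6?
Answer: 7876/25699 ≈ 0.30647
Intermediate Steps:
g = 3251 (g = 38 + 3213 = 3251)
(-31962 + (g + 20835))/(-25768 + ((-15 + 10)*(-15) + j(-6))) = (-31962 + (3251 + 20835))/(-25768 + ((-15 + 10)*(-15) - 6)) = (-31962 + 24086)/(-25768 + (-5*(-15) - 6)) = -7876/(-25768 + (75 - 6)) = -7876/(-25768 + 69) = -7876/(-25699) = -7876*(-1/25699) = 7876/25699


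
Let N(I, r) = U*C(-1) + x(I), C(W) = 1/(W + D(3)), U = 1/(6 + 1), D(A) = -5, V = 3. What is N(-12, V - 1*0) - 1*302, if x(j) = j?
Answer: -13189/42 ≈ -314.02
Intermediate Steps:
U = ⅐ (U = 1/7 = ⅐ ≈ 0.14286)
C(W) = 1/(-5 + W) (C(W) = 1/(W - 5) = 1/(-5 + W))
N(I, r) = -1/42 + I (N(I, r) = 1/(7*(-5 - 1)) + I = (⅐)/(-6) + I = (⅐)*(-⅙) + I = -1/42 + I)
N(-12, V - 1*0) - 1*302 = (-1/42 - 12) - 1*302 = -505/42 - 302 = -13189/42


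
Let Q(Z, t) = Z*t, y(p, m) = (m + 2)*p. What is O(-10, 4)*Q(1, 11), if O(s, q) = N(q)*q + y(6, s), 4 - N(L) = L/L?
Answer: -396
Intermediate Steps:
N(L) = 3 (N(L) = 4 - L/L = 4 - 1*1 = 4 - 1 = 3)
y(p, m) = p*(2 + m) (y(p, m) = (2 + m)*p = p*(2 + m))
O(s, q) = 12 + 3*q + 6*s (O(s, q) = 3*q + 6*(2 + s) = 3*q + (12 + 6*s) = 12 + 3*q + 6*s)
O(-10, 4)*Q(1, 11) = (12 + 3*4 + 6*(-10))*(1*11) = (12 + 12 - 60)*11 = -36*11 = -396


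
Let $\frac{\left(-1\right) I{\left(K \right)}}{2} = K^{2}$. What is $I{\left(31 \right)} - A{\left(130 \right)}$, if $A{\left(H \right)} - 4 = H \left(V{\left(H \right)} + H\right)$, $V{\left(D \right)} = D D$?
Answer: $-2215826$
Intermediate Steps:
$V{\left(D \right)} = D^{2}$
$A{\left(H \right)} = 4 + H \left(H + H^{2}\right)$ ($A{\left(H \right)} = 4 + H \left(H^{2} + H\right) = 4 + H \left(H + H^{2}\right)$)
$I{\left(K \right)} = - 2 K^{2}$
$I{\left(31 \right)} - A{\left(130 \right)} = - 2 \cdot 31^{2} - \left(4 + 130^{2} + 130^{3}\right) = \left(-2\right) 961 - \left(4 + 16900 + 2197000\right) = -1922 - 2213904 = -2215826$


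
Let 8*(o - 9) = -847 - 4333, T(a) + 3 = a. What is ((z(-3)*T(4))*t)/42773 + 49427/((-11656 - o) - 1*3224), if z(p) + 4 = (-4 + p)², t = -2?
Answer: -604406516/174043337 ≈ -3.4727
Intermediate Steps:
T(a) = -3 + a
z(p) = -4 + (-4 + p)²
o = -1277/2 (o = 9 + (-847 - 4333)/8 = 9 + (⅛)*(-5180) = 9 - 1295/2 = -1277/2 ≈ -638.50)
((z(-3)*T(4))*t)/42773 + 49427/((-11656 - o) - 1*3224) = (((-4 + (-4 - 3)²)*(-3 + 4))*(-2))/42773 + 49427/((-11656 - 1*(-1277/2)) - 1*3224) = (((-4 + (-7)²)*1)*(-2))*(1/42773) + 49427/((-11656 + 1277/2) - 3224) = (((-4 + 49)*1)*(-2))*(1/42773) + 49427/(-22035/2 - 3224) = ((45*1)*(-2))*(1/42773) + 49427/(-28483/2) = (45*(-2))*(1/42773) + 49427*(-2/28483) = -90*1/42773 - 14122/4069 = -90/42773 - 14122/4069 = -604406516/174043337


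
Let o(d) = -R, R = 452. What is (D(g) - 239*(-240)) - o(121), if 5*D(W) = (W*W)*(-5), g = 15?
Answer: 57587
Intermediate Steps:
o(d) = -452 (o(d) = -1*452 = -452)
D(W) = -W² (D(W) = ((W*W)*(-5))/5 = (W²*(-5))/5 = (-5*W²)/5 = -W²)
(D(g) - 239*(-240)) - o(121) = (-1*15² - 239*(-240)) - 1*(-452) = (-1*225 + 57360) + 452 = (-225 + 57360) + 452 = 57135 + 452 = 57587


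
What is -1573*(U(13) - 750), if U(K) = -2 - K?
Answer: 1203345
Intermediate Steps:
-1573*(U(13) - 750) = -1573*((-2 - 1*13) - 750) = -1573*((-2 - 13) - 750) = -1573*(-15 - 750) = -1573*(-765) = 1203345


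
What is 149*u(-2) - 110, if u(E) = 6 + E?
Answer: 486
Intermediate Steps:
149*u(-2) - 110 = 149*(6 - 2) - 110 = 149*4 - 110 = 596 - 110 = 486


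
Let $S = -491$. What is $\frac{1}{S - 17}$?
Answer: $- \frac{1}{508} \approx -0.0019685$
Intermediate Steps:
$\frac{1}{S - 17} = \frac{1}{-491 - 17} = \frac{1}{-508} = - \frac{1}{508}$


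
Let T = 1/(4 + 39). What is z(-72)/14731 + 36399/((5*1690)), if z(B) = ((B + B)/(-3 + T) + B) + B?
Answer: 2141542551/497907800 ≈ 4.3011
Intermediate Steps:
T = 1/43 ≈ 0.023256
z(B) = 85*B/64 (z(B) = ((B + B)/(-3 + 1/43) + B) + B = ((2*B)/(-128/43) + B) + B = ((2*B)*(-43/128) + B) + B = (-43*B/64 + B) + B = 21*B/64 + B = 85*B/64)
z(-72)/14731 + 36399/((5*1690)) = ((85/64)*(-72))/14731 + 36399/((5*1690)) = -765/8*1/14731 + 36399/8450 = -765/117848 + 36399*(1/8450) = -765/117848 + 36399/8450 = 2141542551/497907800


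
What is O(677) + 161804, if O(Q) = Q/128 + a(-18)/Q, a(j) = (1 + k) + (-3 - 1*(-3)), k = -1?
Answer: 20711589/128 ≈ 1.6181e+5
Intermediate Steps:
a(j) = 0 (a(j) = (1 - 1) + (-3 - 1*(-3)) = 0 + (-3 + 3) = 0 + 0 = 0)
O(Q) = Q/128 (O(Q) = Q/128 + 0/Q = Q*(1/128) + 0 = Q/128 + 0 = Q/128)
O(677) + 161804 = (1/128)*677 + 161804 = 677/128 + 161804 = 20711589/128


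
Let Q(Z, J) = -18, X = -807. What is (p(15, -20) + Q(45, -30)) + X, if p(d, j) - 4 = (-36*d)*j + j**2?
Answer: 10379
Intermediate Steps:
p(d, j) = 4 + j**2 - 36*d*j (p(d, j) = 4 + ((-36*d)*j + j**2) = 4 + (-36*d*j + j**2) = 4 + (j**2 - 36*d*j) = 4 + j**2 - 36*d*j)
(p(15, -20) + Q(45, -30)) + X = ((4 + (-20)**2 - 36*15*(-20)) - 18) - 807 = ((4 + 400 + 10800) - 18) - 807 = (11204 - 18) - 807 = 11186 - 807 = 10379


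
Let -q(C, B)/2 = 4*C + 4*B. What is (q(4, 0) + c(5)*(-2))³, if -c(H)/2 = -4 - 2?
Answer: -175616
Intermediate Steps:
q(C, B) = -8*B - 8*C (q(C, B) = -2*(4*C + 4*B) = -2*(4*B + 4*C) = -8*B - 8*C)
c(H) = 12 (c(H) = -2*(-4 - 2) = -2*(-6) = 12)
(q(4, 0) + c(5)*(-2))³ = ((-8*0 - 8*4) + 12*(-2))³ = ((0 - 32) - 24)³ = (-32 - 24)³ = (-56)³ = -175616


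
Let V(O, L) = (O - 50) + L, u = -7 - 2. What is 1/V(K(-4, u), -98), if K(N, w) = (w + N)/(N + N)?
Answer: -8/1171 ≈ -0.0068318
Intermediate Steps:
u = -9
K(N, w) = (N + w)/(2*N) (K(N, w) = (N + w)/((2*N)) = (N + w)*(1/(2*N)) = (N + w)/(2*N))
V(O, L) = -50 + L + O (V(O, L) = (-50 + O) + L = -50 + L + O)
1/V(K(-4, u), -98) = 1/(-50 - 98 + (½)*(-4 - 9)/(-4)) = 1/(-50 - 98 + (½)*(-¼)*(-13)) = 1/(-50 - 98 + 13/8) = 1/(-1171/8) = -8/1171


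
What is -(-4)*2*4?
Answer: 32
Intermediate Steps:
-(-4)*2*4 = -1*(-8)*4 = 8*4 = 32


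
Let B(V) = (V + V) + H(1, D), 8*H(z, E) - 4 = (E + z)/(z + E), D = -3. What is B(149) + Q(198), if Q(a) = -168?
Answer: 1045/8 ≈ 130.63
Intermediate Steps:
H(z, E) = 5/8 (H(z, E) = ½ + ((E + z)/(z + E))/8 = ½ + ((E + z)/(E + z))/8 = ½ + (⅛)*1 = ½ + ⅛ = 5/8)
B(V) = 5/8 + 2*V (B(V) = (V + V) + 5/8 = 2*V + 5/8 = 5/8 + 2*V)
B(149) + Q(198) = (5/8 + 2*149) - 168 = (5/8 + 298) - 168 = 2389/8 - 168 = 1045/8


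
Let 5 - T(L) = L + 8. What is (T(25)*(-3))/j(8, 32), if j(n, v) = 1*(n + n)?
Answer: 21/4 ≈ 5.2500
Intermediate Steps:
T(L) = -3 - L (T(L) = 5 - (L + 8) = 5 - (8 + L) = 5 + (-8 - L) = -3 - L)
j(n, v) = 2*n (j(n, v) = 1*(2*n) = 2*n)
(T(25)*(-3))/j(8, 32) = ((-3 - 1*25)*(-3))/((2*8)) = ((-3 - 25)*(-3))/16 = -28*(-3)*(1/16) = 84*(1/16) = 21/4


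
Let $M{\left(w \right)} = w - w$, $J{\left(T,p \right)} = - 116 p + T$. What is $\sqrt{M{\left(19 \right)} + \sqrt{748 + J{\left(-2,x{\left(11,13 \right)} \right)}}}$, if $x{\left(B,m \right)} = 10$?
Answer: $\sqrt{3} \sqrt[4]{46} \sqrt{i} \approx 3.1896 + 3.1896 i$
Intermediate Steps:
$J{\left(T,p \right)} = T - 116 p$
$M{\left(w \right)} = 0$
$\sqrt{M{\left(19 \right)} + \sqrt{748 + J{\left(-2,x{\left(11,13 \right)} \right)}}} = \sqrt{0 + \sqrt{748 - 1162}} = \sqrt{0 + \sqrt{-414}} = \sqrt{0 + 3 i \sqrt{46}} = \sqrt{3 i \sqrt{46}} = \sqrt{3} \sqrt[4]{46} \sqrt{i}$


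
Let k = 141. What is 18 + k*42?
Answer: 5940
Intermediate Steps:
18 + k*42 = 18 + 141*42 = 18 + 5922 = 5940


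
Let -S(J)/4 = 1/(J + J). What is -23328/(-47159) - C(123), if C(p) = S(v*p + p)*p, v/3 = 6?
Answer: 537550/896021 ≈ 0.59993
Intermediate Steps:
v = 18 (v = 3*6 = 18)
S(J) = -2/J (S(J) = -4/(J + J) = -4*1/(2*J) = -2/J)
C(p) = -2/19 (C(p) = (-2/(18*p + p))*p = (-2*1/(19*p))*p = (-2/(19*p))*p = -2/19)
-23328/(-47159) - C(123) = -23328/(-47159) - 1*(-2/19) = -23328*(-1/47159) + 2/19 = 23328/47159 + 2/19 = 537550/896021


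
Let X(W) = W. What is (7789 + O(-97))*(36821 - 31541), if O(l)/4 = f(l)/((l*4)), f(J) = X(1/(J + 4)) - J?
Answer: 123649766240/3007 ≈ 4.1121e+7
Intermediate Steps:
f(J) = 1/(4 + J) - J (f(J) = 1/(J + 4) - J = 1/(4 + J) - J)
O(l) = (1 - l*(4 + l))/(l*(4 + l)) (O(l) = 4*(((1 - l*(4 + l))/(4 + l))/((l*4))) = 4*(((1 - l*(4 + l))/(4 + l))/((4*l))) = 4*(((1 - l*(4 + l))/(4 + l))*(1/(4*l))) = 4*((1 - l*(4 + l))/(4*l*(4 + l))) = (1 - l*(4 + l))/(l*(4 + l)))
(7789 + O(-97))*(36821 - 31541) = (7789 + (1 - 1*(-97)*(4 - 97))/((-97)*(4 - 97)))*(36821 - 31541) = (7789 - 1/97*(1 - 1*(-97)*(-93))/(-93))*5280 = (7789 - 1/97*(-1/93)*(1 - 9021))*5280 = (7789 - 1/97*(-1/93)*(-9020))*5280 = (7789 - 9020/9021)*5280 = (70255549/9021)*5280 = 123649766240/3007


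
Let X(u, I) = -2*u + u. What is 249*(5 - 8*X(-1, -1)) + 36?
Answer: -711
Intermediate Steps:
X(u, I) = -u
249*(5 - 8*X(-1, -1)) + 36 = 249*(5 - (-8)*(-1)) + 36 = 249*(5 - 8*1) + 36 = 249*(5 - 8) + 36 = 249*(-3) + 36 = -747 + 36 = -711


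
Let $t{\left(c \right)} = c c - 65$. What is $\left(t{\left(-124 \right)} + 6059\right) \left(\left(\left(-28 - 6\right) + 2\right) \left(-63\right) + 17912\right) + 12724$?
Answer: $425874084$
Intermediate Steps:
$t{\left(c \right)} = -65 + c^{2}$ ($t{\left(c \right)} = c^{2} - 65 = -65 + c^{2}$)
$\left(t{\left(-124 \right)} + 6059\right) \left(\left(\left(-28 - 6\right) + 2\right) \left(-63\right) + 17912\right) + 12724 = \left(\left(-65 + \left(-124\right)^{2}\right) + 6059\right) \left(\left(\left(-28 - 6\right) + 2\right) \left(-63\right) + 17912\right) + 12724 = \left(\left(-65 + 15376\right) + 6059\right) \left(\left(\left(-28 - 6\right) + 2\right) \left(-63\right) + 17912\right) + 12724 = \left(15311 + 6059\right) \left(\left(-34 + 2\right) \left(-63\right) + 17912\right) + 12724 = 21370 \left(\left(-32\right) \left(-63\right) + 17912\right) + 12724 = 21370 \left(2016 + 17912\right) + 12724 = 21370 \cdot 19928 + 12724 = 425861360 + 12724 = 425874084$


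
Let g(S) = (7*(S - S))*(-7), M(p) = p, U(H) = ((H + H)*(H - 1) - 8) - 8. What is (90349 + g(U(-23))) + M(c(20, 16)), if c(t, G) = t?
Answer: 90369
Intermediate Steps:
U(H) = -16 + 2*H*(-1 + H) (U(H) = ((2*H)*(-1 + H) - 8) - 8 = (2*H*(-1 + H) - 8) - 8 = (-8 + 2*H*(-1 + H)) - 8 = -16 + 2*H*(-1 + H))
g(S) = 0 (g(S) = (7*0)*(-7) = 0*(-7) = 0)
(90349 + g(U(-23))) + M(c(20, 16)) = (90349 + 0) + 20 = 90349 + 20 = 90369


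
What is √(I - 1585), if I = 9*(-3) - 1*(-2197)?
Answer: 3*√65 ≈ 24.187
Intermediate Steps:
I = 2170 (I = -27 + 2197 = 2170)
√(I - 1585) = √(2170 - 1585) = √585 = 3*√65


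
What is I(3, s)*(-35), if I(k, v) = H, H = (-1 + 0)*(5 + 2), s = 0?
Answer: 245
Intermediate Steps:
H = -7 (H = -1*7 = -7)
I(k, v) = -7
I(3, s)*(-35) = -7*(-35) = 245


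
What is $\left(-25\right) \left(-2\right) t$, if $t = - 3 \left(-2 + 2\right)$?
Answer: $0$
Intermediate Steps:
$t = 0$ ($t = \left(-3\right) 0 = 0$)
$\left(-25\right) \left(-2\right) t = \left(-25\right) \left(-2\right) 0 = 50 \cdot 0 = 0$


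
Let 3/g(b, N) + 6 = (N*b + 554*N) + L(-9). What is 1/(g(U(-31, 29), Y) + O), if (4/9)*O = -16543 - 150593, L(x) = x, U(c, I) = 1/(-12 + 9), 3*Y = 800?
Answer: -1328665/499652445213 ≈ -2.6592e-6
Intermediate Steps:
Y = 800/3 (Y = (1/3)*800 = 800/3 ≈ 266.67)
U(c, I) = -1/3 (U(c, I) = 1/(-3) = -1/3)
g(b, N) = 3/(-15 + 554*N + N*b) (g(b, N) = 3/(-6 + ((N*b + 554*N) - 9)) = 3/(-6 + ((554*N + N*b) - 9)) = 3/(-6 + (-9 + 554*N + N*b)) = 3/(-15 + 554*N + N*b))
O = -376056 (O = 9*(-16543 - 150593)/4 = (9/4)*(-167136) = -376056)
1/(g(U(-31, 29), Y) + O) = 1/(3/(-15 + 554*(800/3) + (800/3)*(-1/3)) - 376056) = 1/(3/(-15 + 443200/3 - 800/9) - 376056) = 1/(3/(1328665/9) - 376056) = 1/(3*(9/1328665) - 376056) = 1/(27/1328665 - 376056) = 1/(-499652445213/1328665) = -1328665/499652445213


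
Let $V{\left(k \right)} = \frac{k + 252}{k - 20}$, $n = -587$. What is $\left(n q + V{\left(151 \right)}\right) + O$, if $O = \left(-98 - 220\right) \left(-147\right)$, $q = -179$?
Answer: $\frac{19888692}{131} \approx 1.5182 \cdot 10^{5}$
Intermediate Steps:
$V{\left(k \right)} = \frac{252 + k}{-20 + k}$
$O = 46746$ ($O = \left(-318\right) \left(-147\right) = 46746$)
$\left(n q + V{\left(151 \right)}\right) + O = \left(\left(-587\right) \left(-179\right) + \frac{252 + 151}{-20 + 151}\right) + 46746 = \left(105073 + \frac{1}{131} \cdot 403\right) + 46746 = \left(105073 + \frac{403}{131}\right) + 46746 = \frac{13764966}{131} + 46746 = \frac{19888692}{131}$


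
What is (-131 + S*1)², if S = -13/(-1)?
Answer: 13924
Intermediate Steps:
S = 13 (S = -13*(-1) = 13)
(-131 + S*1)² = (-131 + 13*1)² = (-131 + 13)² = (-118)² = 13924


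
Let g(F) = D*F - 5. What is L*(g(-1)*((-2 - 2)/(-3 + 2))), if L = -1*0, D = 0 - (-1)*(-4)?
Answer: 0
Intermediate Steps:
D = -4 (D = 0 - 1*4 = 0 - 4 = -4)
g(F) = -5 - 4*F (g(F) = -4*F - 5 = -5 - 4*F)
L = 0
L*(g(-1)*((-2 - 2)/(-3 + 2))) = 0*((-5 - 4*(-1))*((-2 - 2)/(-3 + 2))) = 0*((-5 + 4)*(-4/(-1))) = 0*(-(-4)*(-1)) = 0*(-1*4) = 0*(-4) = 0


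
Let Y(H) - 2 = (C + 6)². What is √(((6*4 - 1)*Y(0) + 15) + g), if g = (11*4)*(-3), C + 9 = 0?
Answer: 2*√34 ≈ 11.662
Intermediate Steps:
C = -9 (C = -9 + 0 = -9)
Y(H) = 11 (Y(H) = 2 + (-9 + 6)² = 2 + (-3)² = 2 + 9 = 11)
g = -132 (g = 44*(-3) = -132)
√(((6*4 - 1)*Y(0) + 15) + g) = √(((6*4 - 1)*11 + 15) - 132) = √(((24 - 1)*11 + 15) - 132) = √((23*11 + 15) - 132) = √((253 + 15) - 132) = √(268 - 132) = √136 = 2*√34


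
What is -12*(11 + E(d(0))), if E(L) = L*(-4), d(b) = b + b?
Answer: -132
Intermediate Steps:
d(b) = 2*b
E(L) = -4*L
-12*(11 + E(d(0))) = -12*(11 - 8*0) = -12*(11 - 4*0) = -12*(11 + 0) = -12*11 = -132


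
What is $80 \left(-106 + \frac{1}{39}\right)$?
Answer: $- \frac{330640}{39} \approx -8478.0$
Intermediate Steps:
$80 \left(-106 + \frac{1}{39}\right) = 80 \left(- \frac{4133}{39}\right) = - \frac{330640}{39}$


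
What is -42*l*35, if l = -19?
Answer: 27930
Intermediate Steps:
-42*l*35 = -42*(-19)*35 = 798*35 = 27930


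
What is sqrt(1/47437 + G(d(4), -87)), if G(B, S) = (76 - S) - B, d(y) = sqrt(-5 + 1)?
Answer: sqrt(366793889384 - 4500537938*I)/47437 ≈ 12.767 - 0.078325*I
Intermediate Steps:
d(y) = 2*I (d(y) = sqrt(-4) = 2*I)
G(B, S) = 76 - B - S
sqrt(1/47437 + G(d(4), -87)) = sqrt(1/47437 + (76 - 2*I - 1*(-87))) = sqrt(1/47437 + (76 - 2*I + 87)) = sqrt(1/47437 + (163 - 2*I)) = sqrt(7732232/47437 - 2*I)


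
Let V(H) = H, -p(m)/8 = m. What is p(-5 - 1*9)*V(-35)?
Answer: -3920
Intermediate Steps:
p(m) = -8*m
p(-5 - 1*9)*V(-35) = -8*(-5 - 1*9)*(-35) = -8*(-5 - 9)*(-35) = -8*(-14)*(-35) = 112*(-35) = -3920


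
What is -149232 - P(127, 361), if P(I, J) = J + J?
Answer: -149954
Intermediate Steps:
P(I, J) = 2*J
-149232 - P(127, 361) = -149232 - 2*361 = -149232 - 1*722 = -149232 - 722 = -149954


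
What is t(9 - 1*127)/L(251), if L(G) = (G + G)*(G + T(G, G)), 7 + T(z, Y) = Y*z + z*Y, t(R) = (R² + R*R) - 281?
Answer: 9189/21125164 ≈ 0.00043498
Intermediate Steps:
t(R) = -281 + 2*R² (t(R) = (R² + R²) - 281 = 2*R² - 281 = -281 + 2*R²)
T(z, Y) = -7 + 2*Y*z (T(z, Y) = -7 + (Y*z + z*Y) = -7 + (Y*z + Y*z) = -7 + 2*Y*z)
L(G) = 2*G*(-7 + G + 2*G²) (L(G) = (G + G)*(G + (-7 + 2*G*G)) = (2*G)*(G + (-7 + 2*G²)) = (2*G)*(-7 + G + 2*G²) = 2*G*(-7 + G + 2*G²))
t(9 - 1*127)/L(251) = (-281 + 2*(9 - 1*127)²)/((2*251*(-7 + 251 + 2*251²))) = (-281 + 2*(9 - 127)²)/((2*251*(-7 + 251 + 2*63001))) = (-281 + 2*(-118)²)/((2*251*(-7 + 251 + 126002))) = (-281 + 2*13924)/((2*251*126246)) = (-281 + 27848)/63375492 = 27567*(1/63375492) = 9189/21125164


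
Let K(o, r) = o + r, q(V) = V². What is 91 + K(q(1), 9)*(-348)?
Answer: -3389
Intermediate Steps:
91 + K(q(1), 9)*(-348) = 91 + (1² + 9)*(-348) = 91 + (1 + 9)*(-348) = 91 + 10*(-348) = 91 - 3480 = -3389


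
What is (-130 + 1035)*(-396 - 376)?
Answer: -698660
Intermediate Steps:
(-130 + 1035)*(-396 - 376) = 905*(-772) = -698660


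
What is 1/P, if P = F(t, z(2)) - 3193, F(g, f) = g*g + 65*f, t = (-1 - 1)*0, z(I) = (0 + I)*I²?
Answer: -1/2673 ≈ -0.00037411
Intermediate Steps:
z(I) = I³ (z(I) = I*I² = I³)
t = 0 (t = -2*0 = 0)
F(g, f) = g² + 65*f
P = -2673 (P = (0² + 65*2³) - 3193 = (0 + 65*8) - 3193 = (0 + 520) - 3193 = 520 - 3193 = -2673)
1/P = 1/(-2673) = -1/2673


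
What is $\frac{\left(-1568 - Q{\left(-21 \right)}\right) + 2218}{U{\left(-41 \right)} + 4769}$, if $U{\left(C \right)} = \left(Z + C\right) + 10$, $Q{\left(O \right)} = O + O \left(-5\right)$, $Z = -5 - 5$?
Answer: $\frac{283}{2364} \approx 0.11971$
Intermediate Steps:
$Z = -10$
$Q{\left(O \right)} = - 4 O$ ($Q{\left(O \right)} = O - 5 O = - 4 O$)
$U{\left(C \right)} = C$ ($U{\left(C \right)} = \left(-10 + C\right) + 10 = C$)
$\frac{\left(-1568 - Q{\left(-21 \right)}\right) + 2218}{U{\left(-41 \right)} + 4769} = \frac{\left(-1568 - \left(-4\right) \left(-21\right)\right) + 2218}{-41 + 4769} = \frac{\left(-1568 - 84\right) + 2218}{4728} = \left(\left(-1568 - 84\right) + 2218\right) \frac{1}{4728} = \left(-1652 + 2218\right) \frac{1}{4728} = 566 \cdot \frac{1}{4728} = \frac{283}{2364}$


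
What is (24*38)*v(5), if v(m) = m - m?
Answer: 0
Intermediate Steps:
v(m) = 0
(24*38)*v(5) = (24*38)*0 = 912*0 = 0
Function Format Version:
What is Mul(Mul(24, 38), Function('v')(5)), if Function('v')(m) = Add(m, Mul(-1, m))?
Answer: 0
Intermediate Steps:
Function('v')(m) = 0
Mul(Mul(24, 38), Function('v')(5)) = Mul(Mul(24, 38), 0) = Mul(912, 0) = 0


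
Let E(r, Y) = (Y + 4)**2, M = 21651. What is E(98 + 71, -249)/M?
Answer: 8575/3093 ≈ 2.7724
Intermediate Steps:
E(r, Y) = (4 + Y)**2
E(98 + 71, -249)/M = (4 - 249)**2/21651 = (-245)**2*(1/21651) = 60025*(1/21651) = 8575/3093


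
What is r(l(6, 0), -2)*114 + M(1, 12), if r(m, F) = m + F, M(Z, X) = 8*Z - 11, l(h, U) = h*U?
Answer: -231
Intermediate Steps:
l(h, U) = U*h
M(Z, X) = -11 + 8*Z
r(m, F) = F + m
r(l(6, 0), -2)*114 + M(1, 12) = (-2 + 0*6)*114 + (-11 + 8*1) = (-2 + 0)*114 + (-11 + 8) = -2*114 - 3 = -228 - 3 = -231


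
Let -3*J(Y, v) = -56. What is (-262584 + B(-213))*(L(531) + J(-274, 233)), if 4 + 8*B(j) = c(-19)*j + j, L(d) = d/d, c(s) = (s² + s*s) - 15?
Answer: -16604665/3 ≈ -5.5349e+6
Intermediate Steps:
c(s) = -15 + 2*s² (c(s) = (s² + s²) - 15 = 2*s² - 15 = -15 + 2*s²)
J(Y, v) = 56/3 (J(Y, v) = -⅓*(-56) = 56/3)
L(d) = 1
B(j) = -½ + 177*j/2 (B(j) = -½ + ((-15 + 2*(-19)²)*j + j)/8 = -½ + ((-15 + 2*361)*j + j)/8 = -½ + ((-15 + 722)*j + j)/8 = -½ + (707*j + j)/8 = -½ + (708*j)/8 = -½ + 177*j/2)
(-262584 + B(-213))*(L(531) + J(-274, 233)) = (-262584 + (-½ + (177/2)*(-213)))*(1 + 56/3) = (-262584 + (-½ - 37701/2))*(59/3) = (-262584 - 18851)*(59/3) = -281435*59/3 = -16604665/3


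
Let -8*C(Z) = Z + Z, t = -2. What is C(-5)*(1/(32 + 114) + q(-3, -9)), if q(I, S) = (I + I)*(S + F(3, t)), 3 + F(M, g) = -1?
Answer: 56945/584 ≈ 97.509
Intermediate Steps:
F(M, g) = -4 (F(M, g) = -3 - 1 = -4)
C(Z) = -Z/4 (C(Z) = -(Z + Z)/8 = -Z/4)
q(I, S) = 2*I*(-4 + S) (q(I, S) = (I + I)*(S - 4) = (2*I)*(-4 + S) = 2*I*(-4 + S))
C(-5)*(1/(32 + 114) + q(-3, -9)) = (-¼*(-5))*(1/(32 + 114) + 2*(-3)*(-4 - 9)) = 5*(1/146 + 2*(-3)*(-13))/4 = 5*(1/146 + 78)/4 = (5/4)*(11389/146) = 56945/584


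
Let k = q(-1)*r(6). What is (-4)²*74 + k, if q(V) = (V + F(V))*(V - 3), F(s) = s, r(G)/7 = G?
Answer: 1520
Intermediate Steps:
r(G) = 7*G
q(V) = 2*V*(-3 + V) (q(V) = (V + V)*(V - 3) = (2*V)*(-3 + V) = 2*V*(-3 + V))
k = 336 (k = (2*(-1)*(-3 - 1))*(7*6) = (2*(-1)*(-4))*42 = 8*42 = 336)
(-4)²*74 + k = (-4)²*74 + 336 = 16*74 + 336 = 1184 + 336 = 1520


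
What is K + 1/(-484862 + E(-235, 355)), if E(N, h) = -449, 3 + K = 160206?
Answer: 77748278132/485311 ≈ 1.6020e+5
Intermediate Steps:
K = 160203 (K = -3 + 160206 = 160203)
K + 1/(-484862 + E(-235, 355)) = 160203 + 1/(-484862 - 449) = 160203 + 1/(-485311) = 160203 - 1/485311 = 77748278132/485311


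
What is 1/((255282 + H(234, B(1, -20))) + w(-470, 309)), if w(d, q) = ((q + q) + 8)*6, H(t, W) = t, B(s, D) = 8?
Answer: 1/259272 ≈ 3.8570e-6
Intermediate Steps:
w(d, q) = 48 + 12*q (w(d, q) = (2*q + 8)*6 = (8 + 2*q)*6 = 48 + 12*q)
1/((255282 + H(234, B(1, -20))) + w(-470, 309)) = 1/((255282 + 234) + (48 + 12*309)) = 1/(255516 + (48 + 3708)) = 1/(255516 + 3756) = 1/259272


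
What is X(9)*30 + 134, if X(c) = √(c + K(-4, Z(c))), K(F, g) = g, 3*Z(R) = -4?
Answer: 134 + 10*√69 ≈ 217.07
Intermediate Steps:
Z(R) = -4/3 (Z(R) = (⅓)*(-4) = -4/3)
X(c) = √(-4/3 + c) (X(c) = √(c - 4/3) = √(-4/3 + c))
X(9)*30 + 134 = (√(-12 + 9*9)/3)*30 + 134 = (√(-12 + 81)/3)*30 + 134 = (√69/3)*30 + 134 = 10*√69 + 134 = 134 + 10*√69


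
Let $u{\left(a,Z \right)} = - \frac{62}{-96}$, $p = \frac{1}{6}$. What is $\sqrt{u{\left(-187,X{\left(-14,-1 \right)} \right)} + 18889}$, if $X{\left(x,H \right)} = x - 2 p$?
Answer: $\frac{\sqrt{2720109}}{12} \approx 137.44$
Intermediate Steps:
$p = \frac{1}{6} \approx 0.16667$
$X{\left(x,H \right)} = - \frac{1}{3} + x$ ($X{\left(x,H \right)} = x - \frac{1}{3} = - \frac{1}{3} + x$)
$u{\left(a,Z \right)} = \frac{31}{48}$ ($u{\left(a,Z \right)} = \left(-62\right) \left(- \frac{1}{96}\right) = \frac{31}{48}$)
$\sqrt{u{\left(-187,X{\left(-14,-1 \right)} \right)} + 18889} = \sqrt{\frac{31}{48} + 18889} = \sqrt{\frac{906703}{48}} = \frac{\sqrt{2720109}}{12}$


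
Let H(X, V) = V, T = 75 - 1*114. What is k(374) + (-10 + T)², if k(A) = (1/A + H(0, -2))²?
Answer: 336400285/139876 ≈ 2405.0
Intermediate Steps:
T = -39 (T = 75 - 114 = -39)
k(A) = (-2 + 1/A)² (k(A) = (1/A - 2)² = (-2 + 1/A)²)
k(374) + (-10 + T)² = (1 - 2*374)²/374² + (-10 - 39)² = (1 - 748)²/139876 + (-49)² = (1/139876)*(-747)² + 2401 = (1/139876)*558009 + 2401 = 558009/139876 + 2401 = 336400285/139876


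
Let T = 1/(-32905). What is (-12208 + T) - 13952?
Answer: -860794801/32905 ≈ -26160.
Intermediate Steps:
T = -1/32905 ≈ -3.0391e-5
(-12208 + T) - 13952 = (-12208 - 1/32905) - 13952 = -401704241/32905 - 13952 = -860794801/32905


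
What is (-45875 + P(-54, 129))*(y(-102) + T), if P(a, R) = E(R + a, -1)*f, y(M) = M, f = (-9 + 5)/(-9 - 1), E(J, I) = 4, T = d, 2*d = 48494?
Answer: -1107613243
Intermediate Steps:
d = 24247 (d = (½)*48494 = 24247)
T = 24247
f = ⅖ (f = -4/(-10) = -4*(-⅒) = ⅖ ≈ 0.40000)
P(a, R) = 8/5 (P(a, R) = 4*(⅖) = 8/5)
(-45875 + P(-54, 129))*(y(-102) + T) = (-45875 + 8/5)*(-102 + 24247) = -229367/5*24145 = -1107613243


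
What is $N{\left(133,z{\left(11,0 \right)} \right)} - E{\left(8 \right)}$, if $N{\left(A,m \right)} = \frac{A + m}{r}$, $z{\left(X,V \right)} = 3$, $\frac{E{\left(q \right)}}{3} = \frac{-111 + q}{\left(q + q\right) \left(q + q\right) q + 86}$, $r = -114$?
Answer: $- \frac{127499}{121638} \approx -1.0482$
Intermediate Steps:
$E{\left(q \right)} = \frac{3 \left(-111 + q\right)}{86 + 4 q^{3}}$ ($E{\left(q \right)} = 3 \frac{-111 + q}{\left(q + q\right) \left(q + q\right) q + 86} = 3 \frac{-111 + q}{2 q 2 q q + 86} = 3 \frac{-111 + q}{4 q^{2} q + 86} = 3 \frac{-111 + q}{4 q^{3} + 86} = 3 \frac{-111 + q}{86 + 4 q^{3}} = \frac{3 \left(-111 + q\right)}{86 + 4 q^{3}}$)
$N{\left(A,m \right)} = - \frac{A}{114} - \frac{m}{114}$ ($N{\left(A,m \right)} = \frac{A + m}{-114} = \left(A + m\right) \left(- \frac{1}{114}\right) = - \frac{A}{114} - \frac{m}{114}$)
$N{\left(133,z{\left(11,0 \right)} \right)} - E{\left(8 \right)} = \left(\left(- \frac{1}{114}\right) 133 - \frac{1}{38}\right) - \frac{3 \left(-111 + 8\right)}{2 \left(43 + 2 \cdot 8^{3}\right)} = \left(- \frac{7}{6} - \frac{1}{38}\right) - \frac{3}{2} \frac{1}{43 + 2 \cdot 512} \left(-103\right) = - \frac{68}{57} - \frac{3}{2} \frac{1}{43 + 1024} \left(-103\right) = - \frac{68}{57} - \frac{3}{2} \cdot \frac{1}{1067} \left(-103\right) = - \frac{68}{57} - - \frac{309}{2134} = - \frac{68}{57} + \frac{309}{2134} = - \frac{127499}{121638}$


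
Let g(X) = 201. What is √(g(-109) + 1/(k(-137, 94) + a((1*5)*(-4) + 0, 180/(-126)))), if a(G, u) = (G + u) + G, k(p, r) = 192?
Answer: √223301494/1054 ≈ 14.178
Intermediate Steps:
a(G, u) = u + 2*G
√(g(-109) + 1/(k(-137, 94) + a((1*5)*(-4) + 0, 180/(-126)))) = √(201 + 1/(192 + (180/(-126) + 2*((1*5)*(-4) + 0)))) = √(201 + 1/(192 + (180*(-1/126) + 2*(5*(-4) + 0)))) = √(201 + 1/(192 + (-10/7 + 2*(-20 + 0)))) = √(201 + 1/(192 + (-10/7 + 2*(-20)))) = √(201 + 1/(192 + (-10/7 - 40))) = √(201 + 1/(192 - 290/7)) = √(201 + 1/(1054/7)) = √(201 + 7/1054) = √(211861/1054) = √223301494/1054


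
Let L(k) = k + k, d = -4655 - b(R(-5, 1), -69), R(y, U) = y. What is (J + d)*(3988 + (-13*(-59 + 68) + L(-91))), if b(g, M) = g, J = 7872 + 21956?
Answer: 92881642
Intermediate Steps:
J = 29828
d = -4650 (d = -4655 - 1*(-5) = -4655 + 5 = -4650)
L(k) = 2*k
(J + d)*(3988 + (-13*(-59 + 68) + L(-91))) = (29828 - 4650)*(3988 + (-13*(-59 + 68) + 2*(-91))) = 25178*(3988 + (-13*9 - 182)) = 25178*(3988 + (-117 - 182)) = 25178*(3988 - 299) = 25178*3689 = 92881642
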